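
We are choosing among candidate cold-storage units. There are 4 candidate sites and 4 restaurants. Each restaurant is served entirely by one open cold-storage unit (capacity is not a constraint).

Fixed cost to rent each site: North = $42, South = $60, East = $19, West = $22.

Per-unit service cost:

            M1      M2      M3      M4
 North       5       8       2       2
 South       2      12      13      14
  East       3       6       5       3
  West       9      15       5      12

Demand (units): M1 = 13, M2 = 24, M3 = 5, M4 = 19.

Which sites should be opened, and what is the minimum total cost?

For any fixed open set, each restaurant goes to its cheapest open site; total = fixed + service.
{East}: M1→East 3·13=39, M2→East 6·24=144, M3→East 5·5=25, M4→East 3·19=57. Service 265; fixed 19; total 284.
{North, East}: service 231 + fixed 61 = 292
{East, West}: service 265 + fixed 41 = 306
{North, South, East, West}: service 218 + fixed 143 = 361
No other subset beats 284.

Open East only; minimum total cost 284.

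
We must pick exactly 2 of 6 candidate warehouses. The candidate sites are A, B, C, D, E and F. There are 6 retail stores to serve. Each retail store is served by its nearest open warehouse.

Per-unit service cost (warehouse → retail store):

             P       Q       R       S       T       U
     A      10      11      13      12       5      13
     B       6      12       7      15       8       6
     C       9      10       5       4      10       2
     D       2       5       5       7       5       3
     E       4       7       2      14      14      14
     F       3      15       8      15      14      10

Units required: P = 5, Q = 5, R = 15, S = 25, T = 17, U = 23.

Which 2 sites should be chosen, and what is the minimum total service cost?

Choose C and D; total service cost 341.

With exactly 2 open, each retail store uses its cheapest among the chosen.
{C, D}: P→D 2·5=10, Q→D 5·5=25, R→C 5·15=75, S→C 4·25=100, T→D 5·17=85, U→C 2·23=46. Service cost 341.
{D, E}: service cost 394
{A, C}: service cost 401
Among all 15 size-2 choices, {C, D} is lowest.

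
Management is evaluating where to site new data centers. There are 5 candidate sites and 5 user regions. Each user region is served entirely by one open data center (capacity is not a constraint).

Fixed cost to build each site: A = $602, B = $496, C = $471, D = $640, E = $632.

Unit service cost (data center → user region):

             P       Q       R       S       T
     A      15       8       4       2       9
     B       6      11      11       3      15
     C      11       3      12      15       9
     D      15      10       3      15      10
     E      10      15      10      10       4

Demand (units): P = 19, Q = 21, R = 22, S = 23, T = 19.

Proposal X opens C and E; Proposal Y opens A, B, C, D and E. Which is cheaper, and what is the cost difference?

Proposal X: {C, E}: P→E 10·19=190, Q→C 3·21=63, R→E 10·22=220, S→E 10·23=230, T→E 4·19=76. Service 779; fixed 1103; total 1882.
Proposal Y: {A, B, C, D, E}: P→B 6·19=114, Q→C 3·21=63, R→D 3·22=66, S→A 2·23=46, T→E 4·19=76. Service 365; fixed 2841; total 3206.
Difference: |1882 − 3206| = 1324.

Proposal X is cheaper by 1324.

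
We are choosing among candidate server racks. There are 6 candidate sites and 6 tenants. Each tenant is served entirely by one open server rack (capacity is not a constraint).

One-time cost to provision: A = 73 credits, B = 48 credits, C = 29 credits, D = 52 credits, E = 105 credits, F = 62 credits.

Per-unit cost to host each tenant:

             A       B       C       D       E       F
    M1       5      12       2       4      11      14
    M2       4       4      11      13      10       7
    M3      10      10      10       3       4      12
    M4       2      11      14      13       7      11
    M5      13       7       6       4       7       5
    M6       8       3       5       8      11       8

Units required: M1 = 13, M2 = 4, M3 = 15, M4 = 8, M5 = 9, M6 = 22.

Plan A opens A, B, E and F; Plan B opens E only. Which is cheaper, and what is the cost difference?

Plan A: {A, B, E, F}: M1→A 5·13=65, M2→A 4·4=16, M3→E 4·15=60, M4→A 2·8=16, M5→F 5·9=45, M6→B 3·22=66. Service 268; fixed 288; total 556.
Plan B: {E}: M1→E 11·13=143, M2→E 10·4=40, M3→E 4·15=60, M4→E 7·8=56, M5→E 7·9=63, M6→E 11·22=242. Service 604; fixed 105; total 709.
Difference: |556 − 709| = 153.

Plan A is cheaper by 153.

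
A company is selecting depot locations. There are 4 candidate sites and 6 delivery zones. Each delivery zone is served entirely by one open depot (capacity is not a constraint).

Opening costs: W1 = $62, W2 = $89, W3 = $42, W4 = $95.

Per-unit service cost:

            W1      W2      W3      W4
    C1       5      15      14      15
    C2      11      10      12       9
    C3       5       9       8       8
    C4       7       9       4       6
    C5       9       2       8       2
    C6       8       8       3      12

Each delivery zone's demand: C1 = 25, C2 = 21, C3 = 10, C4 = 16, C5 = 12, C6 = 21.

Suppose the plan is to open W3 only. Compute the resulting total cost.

Each delivery zone is assigned to its cheapest site among the open ones.
{W3}: C1→W3 14·25=350, C2→W3 12·21=252, C3→W3 8·10=80, C4→W3 4·16=64, C5→W3 8·12=96, C6→W3 3·21=63. Service 905; fixed 42; total 947.

Total cost: 947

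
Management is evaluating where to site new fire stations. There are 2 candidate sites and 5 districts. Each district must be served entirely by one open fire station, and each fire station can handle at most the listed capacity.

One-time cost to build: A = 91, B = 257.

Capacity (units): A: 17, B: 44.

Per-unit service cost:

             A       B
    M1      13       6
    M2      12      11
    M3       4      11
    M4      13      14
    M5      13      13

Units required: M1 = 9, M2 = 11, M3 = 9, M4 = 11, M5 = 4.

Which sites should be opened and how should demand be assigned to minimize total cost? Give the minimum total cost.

Minimum total cost: 737

Open {B}: M1→B 6·9=54, M2→B 11·11=121, M3→B 11·9=99, M4→B 14·11=154, M5→B 13·4=52.
Loads: B carries 44/44. Service 480; fixed 257; total 737.
Next best feasible plan costs 765.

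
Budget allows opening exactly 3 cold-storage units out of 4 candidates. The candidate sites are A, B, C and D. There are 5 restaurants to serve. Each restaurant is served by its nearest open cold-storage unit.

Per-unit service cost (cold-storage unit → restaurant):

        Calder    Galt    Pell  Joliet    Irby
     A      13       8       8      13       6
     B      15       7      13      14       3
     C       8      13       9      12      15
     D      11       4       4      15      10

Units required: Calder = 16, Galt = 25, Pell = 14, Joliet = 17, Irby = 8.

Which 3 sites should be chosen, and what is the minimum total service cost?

Choose B, C and D; total service cost 512.

With exactly 3 open, each restaurant uses its cheapest among the chosen.
{B, C, D}: Calder→C 8·16=128, Galt→D 4·25=100, Pell→D 4·14=56, Joliet→C 12·17=204, Irby→B 3·8=24. Service cost 512.
{A, C, D}: service cost 536
{A, B, D}: service cost 577
Among all 4 size-3 choices, {B, C, D} is lowest.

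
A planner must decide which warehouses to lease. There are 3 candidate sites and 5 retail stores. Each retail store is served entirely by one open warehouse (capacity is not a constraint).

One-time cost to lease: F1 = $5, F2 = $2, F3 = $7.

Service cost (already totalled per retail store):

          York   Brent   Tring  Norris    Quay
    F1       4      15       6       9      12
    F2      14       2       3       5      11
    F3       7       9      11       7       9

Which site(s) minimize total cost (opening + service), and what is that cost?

For any fixed open set, each retail store goes to its cheapest open site; total = fixed + service.
{F1, F2}: York→F1 4, Brent→F2 2, Tring→F2 3, Norris→F2 5, Quay→F2 11. Service 25; fixed 7; total 32.
{F2, F3}: service 26 + fixed 9 = 35
{F1, F2, F3}: service 23 + fixed 14 = 37
{F2}: York→F2 14, Brent→F2 2, Tring→F2 3, Norris→F2 5, Quay→F2 11. Service 35; fixed 2; total 37.
No other subset beats 32.

Open F1 and F2; minimum total cost 32.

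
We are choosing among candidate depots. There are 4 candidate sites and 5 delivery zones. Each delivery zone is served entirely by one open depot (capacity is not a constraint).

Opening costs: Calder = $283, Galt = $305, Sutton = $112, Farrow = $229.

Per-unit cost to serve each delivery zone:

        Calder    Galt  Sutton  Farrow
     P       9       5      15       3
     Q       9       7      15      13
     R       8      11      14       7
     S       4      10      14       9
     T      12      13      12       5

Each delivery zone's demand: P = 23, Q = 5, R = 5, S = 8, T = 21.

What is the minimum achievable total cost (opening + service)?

For any fixed open set, each delivery zone goes to its cheapest open site; total = fixed + service.
{Farrow}: P→Farrow 3·23=69, Q→Farrow 13·5=65, R→Farrow 7·5=35, S→Farrow 9·8=72, T→Farrow 5·21=105. Service 346; fixed 229; total 575.
{Sutton, Farrow}: service 346 + fixed 341 = 687
{Calder, Farrow}: service 286 + fixed 512 = 798
{Calder, Galt, Sutton, Farrow}: service 276 + fixed 929 = 1205
No other subset beats 575.

Minimum total cost: 575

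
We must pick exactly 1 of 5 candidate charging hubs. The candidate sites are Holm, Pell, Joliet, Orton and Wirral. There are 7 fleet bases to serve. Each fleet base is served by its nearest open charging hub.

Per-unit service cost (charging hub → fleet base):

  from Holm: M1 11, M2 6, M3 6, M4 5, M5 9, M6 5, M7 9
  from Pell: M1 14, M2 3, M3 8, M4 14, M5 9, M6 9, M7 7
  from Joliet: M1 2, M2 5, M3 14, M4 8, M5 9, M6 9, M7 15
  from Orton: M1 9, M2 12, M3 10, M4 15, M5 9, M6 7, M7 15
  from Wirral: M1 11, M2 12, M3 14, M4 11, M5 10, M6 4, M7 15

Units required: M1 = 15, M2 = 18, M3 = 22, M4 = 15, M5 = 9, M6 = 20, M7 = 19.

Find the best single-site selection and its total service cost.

With exactly 1 open, each fleet base uses its cheapest among the chosen.
{Holm}: M1→Holm 11·15=165, M2→Holm 6·18=108, M3→Holm 6·22=132, M4→Holm 5·15=75, M5→Holm 9·9=81, M6→Holm 5·20=100, M7→Holm 9·19=171. Service cost 832.
{Pell}: service cost 1044
{Joliet}: service cost 1094
Among all 5 size-1 choices, {Holm} is lowest.

Choose Holm only; total service cost 832.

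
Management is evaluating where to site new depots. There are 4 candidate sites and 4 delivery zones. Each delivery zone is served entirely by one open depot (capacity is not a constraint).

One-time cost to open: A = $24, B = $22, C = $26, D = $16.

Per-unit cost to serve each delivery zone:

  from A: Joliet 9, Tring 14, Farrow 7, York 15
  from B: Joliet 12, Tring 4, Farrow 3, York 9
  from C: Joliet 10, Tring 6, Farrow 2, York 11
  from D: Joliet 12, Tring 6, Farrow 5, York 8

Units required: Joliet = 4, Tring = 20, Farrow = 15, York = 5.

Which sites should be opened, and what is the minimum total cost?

For any fixed open set, each delivery zone goes to its cheapest open site; total = fixed + service.
{B}: Joliet→B 12·4=48, Tring→B 4·20=80, Farrow→B 3·15=45, York→B 9·5=45. Service 218; fixed 22; total 240.
{B, C}: Joliet→C 10·4=40, Tring→B 4·20=80, Farrow→C 2·15=30, York→B 9·5=45. Service 195; fixed 48; total 243.
{B, D}: service 213 + fixed 38 = 251
{A, B, C, D}: Joliet→A 9·4=36, Tring→B 4·20=80, Farrow→C 2·15=30, York→D 8·5=40. Service 186; fixed 88; total 274.
No other subset beats 240.

Open B only; minimum total cost 240.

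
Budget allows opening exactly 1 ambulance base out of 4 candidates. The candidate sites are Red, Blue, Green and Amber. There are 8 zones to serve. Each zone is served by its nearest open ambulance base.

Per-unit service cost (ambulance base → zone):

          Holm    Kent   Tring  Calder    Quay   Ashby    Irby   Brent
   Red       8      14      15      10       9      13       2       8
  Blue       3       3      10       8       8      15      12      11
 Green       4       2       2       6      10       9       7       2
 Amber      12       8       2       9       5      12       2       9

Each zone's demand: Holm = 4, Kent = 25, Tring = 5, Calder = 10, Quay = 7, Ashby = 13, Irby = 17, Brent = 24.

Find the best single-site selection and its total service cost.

With exactly 1 open, each zone uses its cheapest among the chosen.
{Green}: Holm→Green 4·4=16, Kent→Green 2·25=50, Tring→Green 2·5=10, Calder→Green 6·10=60, Quay→Green 10·7=70, Ashby→Green 9·13=117, Irby→Green 7·17=119, Brent→Green 2·24=48. Service cost 490.
{Amber}: service cost 789
{Blue}: service cost 936
Among all 4 size-1 choices, {Green} is lowest.

Choose Green only; total service cost 490.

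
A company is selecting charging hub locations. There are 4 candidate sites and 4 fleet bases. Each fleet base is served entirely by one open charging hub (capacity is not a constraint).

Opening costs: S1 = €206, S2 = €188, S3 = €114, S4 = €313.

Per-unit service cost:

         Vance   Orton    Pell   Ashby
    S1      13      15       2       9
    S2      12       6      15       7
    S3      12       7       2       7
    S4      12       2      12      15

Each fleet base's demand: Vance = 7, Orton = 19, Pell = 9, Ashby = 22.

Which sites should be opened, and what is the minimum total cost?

For any fixed open set, each fleet base goes to its cheapest open site; total = fixed + service.
{S3}: Vance→S3 12·7=84, Orton→S3 7·19=133, Pell→S3 2·9=18, Ashby→S3 7·22=154. Service 389; fixed 114; total 503.
{S2, S3}: service 370 + fixed 302 = 672
{S2}: Vance→S2 12·7=84, Orton→S2 6·19=114, Pell→S2 15·9=135, Ashby→S2 7·22=154. Service 487; fixed 188; total 675.
{S1, S2, S3, S4}: service 294 + fixed 821 = 1115
(All 15 nonempty subsets were checked; S3 only is lowest.)

Open S3 only; minimum total cost 503.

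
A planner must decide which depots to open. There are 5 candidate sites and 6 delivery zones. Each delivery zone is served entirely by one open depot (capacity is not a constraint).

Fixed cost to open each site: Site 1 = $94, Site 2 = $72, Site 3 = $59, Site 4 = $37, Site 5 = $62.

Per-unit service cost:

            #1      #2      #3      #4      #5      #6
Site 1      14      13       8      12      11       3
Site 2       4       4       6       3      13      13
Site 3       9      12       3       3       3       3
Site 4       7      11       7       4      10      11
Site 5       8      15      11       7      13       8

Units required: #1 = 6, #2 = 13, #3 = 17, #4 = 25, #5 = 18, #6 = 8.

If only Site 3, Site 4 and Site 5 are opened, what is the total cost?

Each delivery zone is assigned to its cheapest site among the open ones.
{Site 3, Site 4, Site 5}: #1→Site 4 7·6=42, #2→Site 4 11·13=143, #3→Site 3 3·17=51, #4→Site 3 3·25=75, #5→Site 3 3·18=54, #6→Site 3 3·8=24. Service 389; fixed 158; total 547.

Total cost: 547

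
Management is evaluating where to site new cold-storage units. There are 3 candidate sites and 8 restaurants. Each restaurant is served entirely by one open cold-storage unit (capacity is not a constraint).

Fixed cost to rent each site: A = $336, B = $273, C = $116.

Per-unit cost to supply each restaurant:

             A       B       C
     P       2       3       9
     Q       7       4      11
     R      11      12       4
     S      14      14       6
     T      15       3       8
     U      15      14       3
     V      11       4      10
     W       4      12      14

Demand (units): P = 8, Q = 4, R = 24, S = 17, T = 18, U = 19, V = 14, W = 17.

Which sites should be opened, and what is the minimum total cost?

For any fixed open set, each restaurant goes to its cheapest open site; total = fixed + service.
{B, C}: P→B 3·8=24, Q→B 4·4=16, R→C 4·24=96, S→C 6·17=102, T→B 3·18=54, U→C 3·19=57, V→B 4·14=56, W→B 12·17=204. Service 609; fixed 389; total 998.
{C}: P→C 9·8=72, Q→C 11·4=44, R→C 4·24=96, S→C 6·17=102, T→C 8·18=144, U→C 3·19=57, V→C 10·14=140, W→C 14·17=238. Service 893; fixed 116; total 1009.
{A, C}: service 651 + fixed 452 = 1103
{A, B, C}: P→A 2·8=16, Q→B 4·4=16, R→C 4·24=96, S→C 6·17=102, T→B 3·18=54, U→C 3·19=57, V→B 4·14=56, W→A 4·17=68. Service 465; fixed 725; total 1190.
No other subset beats 998.

Open B and C; minimum total cost 998.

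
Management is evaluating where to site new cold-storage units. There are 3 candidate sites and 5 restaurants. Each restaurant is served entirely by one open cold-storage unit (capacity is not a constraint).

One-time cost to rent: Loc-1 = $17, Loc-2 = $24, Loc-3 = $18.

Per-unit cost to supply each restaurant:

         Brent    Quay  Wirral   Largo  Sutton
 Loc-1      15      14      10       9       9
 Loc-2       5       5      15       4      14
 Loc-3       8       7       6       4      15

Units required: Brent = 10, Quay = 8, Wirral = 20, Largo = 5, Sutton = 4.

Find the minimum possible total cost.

Minimum total cost: 325

For any fixed open set, each restaurant goes to its cheapest open site; total = fixed + service.
{Loc-1, Loc-2, Loc-3}: Brent→Loc-2 5·10=50, Quay→Loc-2 5·8=40, Wirral→Loc-3 6·20=120, Largo→Loc-2 4·5=20, Sutton→Loc-1 9·4=36. Service 266; fixed 59; total 325.
{Loc-2, Loc-3}: service 286 + fixed 42 = 328
{Loc-1, Loc-3}: service 312 + fixed 35 = 347
{Loc-1}: Brent→Loc-1 15·10=150, Quay→Loc-1 14·8=112, Wirral→Loc-1 10·20=200, Largo→Loc-1 9·5=45, Sutton→Loc-1 9·4=36. Service 543; fixed 17; total 560.
No other subset beats 325.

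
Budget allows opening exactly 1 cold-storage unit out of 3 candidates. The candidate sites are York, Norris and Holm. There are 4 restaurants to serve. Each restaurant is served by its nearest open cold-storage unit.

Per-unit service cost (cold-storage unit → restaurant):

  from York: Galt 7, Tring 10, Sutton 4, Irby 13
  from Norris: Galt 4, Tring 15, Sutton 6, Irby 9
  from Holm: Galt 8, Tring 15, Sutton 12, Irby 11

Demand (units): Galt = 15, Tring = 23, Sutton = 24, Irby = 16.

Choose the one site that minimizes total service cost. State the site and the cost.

Choose York only; total service cost 639.

With exactly 1 open, each restaurant uses its cheapest among the chosen.
{York}: Galt→York 7·15=105, Tring→York 10·23=230, Sutton→York 4·24=96, Irby→York 13·16=208. Service cost 639.
{Norris}: service cost 693
{Holm}: service cost 929
Among all 3 size-1 choices, {York} is lowest.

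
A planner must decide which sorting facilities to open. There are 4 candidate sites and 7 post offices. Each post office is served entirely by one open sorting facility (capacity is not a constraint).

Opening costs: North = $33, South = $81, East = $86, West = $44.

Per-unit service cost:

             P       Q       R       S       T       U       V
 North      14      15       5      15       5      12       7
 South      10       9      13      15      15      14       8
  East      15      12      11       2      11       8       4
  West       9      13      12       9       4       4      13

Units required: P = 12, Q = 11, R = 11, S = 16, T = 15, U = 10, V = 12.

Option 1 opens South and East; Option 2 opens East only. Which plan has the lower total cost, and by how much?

Option 1 is cheaper by 12.

Option 1: {South, East}: P→South 10·12=120, Q→South 9·11=99, R→East 11·11=121, S→East 2·16=32, T→East 11·15=165, U→East 8·10=80, V→East 4·12=48. Service 665; fixed 167; total 832.
Option 2: {East}: P→East 15·12=180, Q→East 12·11=132, R→East 11·11=121, S→East 2·16=32, T→East 11·15=165, U→East 8·10=80, V→East 4·12=48. Service 758; fixed 86; total 844.
Difference: |832 − 844| = 12.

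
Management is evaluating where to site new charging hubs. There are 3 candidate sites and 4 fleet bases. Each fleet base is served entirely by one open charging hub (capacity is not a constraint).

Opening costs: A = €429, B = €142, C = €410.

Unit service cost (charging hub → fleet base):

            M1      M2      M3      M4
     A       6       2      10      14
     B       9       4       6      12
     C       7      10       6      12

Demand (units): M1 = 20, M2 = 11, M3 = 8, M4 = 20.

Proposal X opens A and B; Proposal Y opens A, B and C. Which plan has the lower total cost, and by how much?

Proposal X is cheaper by 410.

Proposal X: {A, B}: M1→A 6·20=120, M2→A 2·11=22, M3→B 6·8=48, M4→B 12·20=240. Service 430; fixed 571; total 1001.
Proposal Y: {A, B, C}: M1→A 6·20=120, M2→A 2·11=22, M3→B 6·8=48, M4→B 12·20=240. Service 430; fixed 981; total 1411.
Difference: |1001 − 1411| = 410.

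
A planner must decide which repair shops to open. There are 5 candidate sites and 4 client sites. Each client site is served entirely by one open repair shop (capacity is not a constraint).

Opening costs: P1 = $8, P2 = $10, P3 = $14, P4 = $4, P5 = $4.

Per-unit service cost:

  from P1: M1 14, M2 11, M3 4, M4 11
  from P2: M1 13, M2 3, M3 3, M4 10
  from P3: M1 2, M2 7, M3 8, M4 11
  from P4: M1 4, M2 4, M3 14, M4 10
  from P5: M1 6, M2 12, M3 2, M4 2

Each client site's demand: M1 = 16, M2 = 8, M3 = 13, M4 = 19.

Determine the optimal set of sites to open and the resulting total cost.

For any fixed open set, each client site goes to its cheapest open site; total = fixed + service.
{P2, P3, P5}: M1→P3 2·16=32, M2→P2 3·8=24, M3→P5 2·13=26, M4→P5 2·19=38. Service 120; fixed 28; total 148.
{P3, P4, P5}: service 128 + fixed 22 = 150
{P2, P3, P4, P5}: service 120 + fixed 32 = 152
{P1, P2, P3, P4, P5}: service 120 + fixed 40 = 160
No other subset beats 148.

Open P2, P3 and P5; minimum total cost 148.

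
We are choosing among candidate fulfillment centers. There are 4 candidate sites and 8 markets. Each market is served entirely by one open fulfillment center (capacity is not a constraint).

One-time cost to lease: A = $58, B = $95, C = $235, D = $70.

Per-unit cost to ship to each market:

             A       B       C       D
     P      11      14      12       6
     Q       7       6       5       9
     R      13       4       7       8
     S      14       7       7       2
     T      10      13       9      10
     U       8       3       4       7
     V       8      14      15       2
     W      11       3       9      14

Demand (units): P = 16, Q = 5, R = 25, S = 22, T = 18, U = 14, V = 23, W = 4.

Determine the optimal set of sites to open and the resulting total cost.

For any fixed open set, each market goes to its cheapest open site; total = fixed + service.
{B, D}: P→D 6·16=96, Q→B 6·5=30, R→B 4·25=100, S→D 2·22=44, T→D 10·18=180, U→B 3·14=42, V→D 2·23=46, W→B 3·4=12. Service 550; fixed 165; total 715.
{A, B, D}: service 550 + fixed 223 = 773
{D}: service 765 + fixed 70 = 835
{A, B, C, D}: service 527 + fixed 458 = 985
(All 15 nonempty subsets were checked; B and D is lowest.)

Open B and D; minimum total cost 715.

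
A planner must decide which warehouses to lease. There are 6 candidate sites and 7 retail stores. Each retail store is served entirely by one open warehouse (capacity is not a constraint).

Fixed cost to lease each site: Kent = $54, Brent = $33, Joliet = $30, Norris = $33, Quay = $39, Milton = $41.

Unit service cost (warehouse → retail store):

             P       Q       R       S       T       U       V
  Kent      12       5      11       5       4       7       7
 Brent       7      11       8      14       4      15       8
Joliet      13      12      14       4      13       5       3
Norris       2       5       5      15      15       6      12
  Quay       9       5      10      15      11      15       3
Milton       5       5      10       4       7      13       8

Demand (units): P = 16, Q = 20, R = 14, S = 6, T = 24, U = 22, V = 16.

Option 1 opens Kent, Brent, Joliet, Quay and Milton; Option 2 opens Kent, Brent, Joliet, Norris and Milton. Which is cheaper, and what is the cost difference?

Option 2 is cheaper by 96.

Option 1: {Kent, Brent, Joliet, Quay, Milton}: P→Milton 5·16=80, Q→Kent 5·20=100, R→Brent 8·14=112, S→Joliet 4·6=24, T→Kent 4·24=96, U→Joliet 5·22=110, V→Joliet 3·16=48. Service 570; fixed 197; total 767.
Option 2: {Kent, Brent, Joliet, Norris, Milton}: P→Norris 2·16=32, Q→Kent 5·20=100, R→Norris 5·14=70, S→Joliet 4·6=24, T→Kent 4·24=96, U→Joliet 5·22=110, V→Joliet 3·16=48. Service 480; fixed 191; total 671.
Difference: |767 − 671| = 96.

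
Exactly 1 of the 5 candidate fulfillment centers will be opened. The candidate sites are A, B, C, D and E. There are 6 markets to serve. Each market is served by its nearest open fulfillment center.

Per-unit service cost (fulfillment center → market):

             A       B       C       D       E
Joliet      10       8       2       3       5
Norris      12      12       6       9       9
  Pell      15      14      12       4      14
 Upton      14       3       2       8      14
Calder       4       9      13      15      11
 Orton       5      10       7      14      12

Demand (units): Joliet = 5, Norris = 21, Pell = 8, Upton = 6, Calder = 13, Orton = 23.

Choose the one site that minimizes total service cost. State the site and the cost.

Choose C only; total service cost 574.

With exactly 1 open, each market uses its cheapest among the chosen.
{C}: Joliet→C 2·5=10, Norris→C 6·21=126, Pell→C 12·8=96, Upton→C 2·6=12, Calder→C 13·13=169, Orton→C 7·23=161. Service cost 574.
{A}: service cost 673
{B}: service cost 769
Among all 5 size-1 choices, {C} is lowest.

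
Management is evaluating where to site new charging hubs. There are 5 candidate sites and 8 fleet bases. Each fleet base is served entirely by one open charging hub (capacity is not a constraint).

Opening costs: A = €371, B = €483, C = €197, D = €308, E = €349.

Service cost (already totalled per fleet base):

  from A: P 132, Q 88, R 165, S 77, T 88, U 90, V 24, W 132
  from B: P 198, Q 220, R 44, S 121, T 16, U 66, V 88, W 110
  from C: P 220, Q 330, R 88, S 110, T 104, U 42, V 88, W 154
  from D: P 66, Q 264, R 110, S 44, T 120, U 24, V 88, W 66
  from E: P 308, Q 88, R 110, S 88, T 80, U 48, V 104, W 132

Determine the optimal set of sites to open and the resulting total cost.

For any fixed open set, each fleet base goes to its cheapest open site; total = fixed + service.
{D}: P→D 66, Q→D 264, R→D 110, S→D 44, T→D 120, U→D 24, V→D 88, W→D 66. Service 782; fixed 308; total 1090.
{A}: service 796 + fixed 371 = 1167
{A, D}: service 510 + fixed 679 = 1189
{A, B, C, D, E}: P→D 66, Q→A 88, R→B 44, S→D 44, T→B 16, U→D 24, V→A 24, W→D 66. Service 372; fixed 1708; total 2080.
No other subset beats 1090.

Open D only; minimum total cost 1090.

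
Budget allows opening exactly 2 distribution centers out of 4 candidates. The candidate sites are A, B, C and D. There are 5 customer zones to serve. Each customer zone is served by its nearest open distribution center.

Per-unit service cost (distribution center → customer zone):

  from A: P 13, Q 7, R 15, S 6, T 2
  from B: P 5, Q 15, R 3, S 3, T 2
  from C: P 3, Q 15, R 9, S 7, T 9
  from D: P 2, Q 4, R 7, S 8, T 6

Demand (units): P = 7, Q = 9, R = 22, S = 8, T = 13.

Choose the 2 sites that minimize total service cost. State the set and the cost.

With exactly 2 open, each customer zone uses its cheapest among the chosen.
{B, D}: P→D 2·7=14, Q→D 4·9=36, R→B 3·22=66, S→B 3·8=24, T→B 2·13=26. Service cost 166.
{A, B}: service cost 214
{B, C}: service cost 272
Among all 6 size-2 choices, {B, D} is lowest.

Choose B and D; total service cost 166.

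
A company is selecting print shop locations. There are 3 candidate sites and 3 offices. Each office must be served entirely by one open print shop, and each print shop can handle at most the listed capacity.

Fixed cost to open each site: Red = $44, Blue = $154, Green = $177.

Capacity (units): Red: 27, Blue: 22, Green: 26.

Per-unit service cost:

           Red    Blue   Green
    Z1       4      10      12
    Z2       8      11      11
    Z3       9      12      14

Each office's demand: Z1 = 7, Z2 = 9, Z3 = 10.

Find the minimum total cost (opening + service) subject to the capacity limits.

Open {Red}: Z1→Red 4·7=28, Z2→Red 8·9=72, Z3→Red 9·10=90.
Loads: Red carries 26/27. Service 190; fixed 44; total 234.
Next best feasible plan costs 388.

Minimum total cost: 234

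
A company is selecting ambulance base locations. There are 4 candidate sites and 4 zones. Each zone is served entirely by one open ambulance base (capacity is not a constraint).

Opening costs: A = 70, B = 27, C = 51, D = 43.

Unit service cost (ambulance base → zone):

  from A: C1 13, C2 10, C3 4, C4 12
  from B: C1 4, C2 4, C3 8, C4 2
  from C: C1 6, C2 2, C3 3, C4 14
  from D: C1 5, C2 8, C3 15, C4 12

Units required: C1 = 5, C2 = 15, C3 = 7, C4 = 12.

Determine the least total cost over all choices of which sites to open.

Minimum total cost: 173

For any fixed open set, each zone goes to its cheapest open site; total = fixed + service.
{B, C}: C1→B 4·5=20, C2→C 2·15=30, C3→C 3·7=21, C4→B 2·12=24. Service 95; fixed 78; total 173.
{B}: C1→B 4·5=20, C2→B 4·15=60, C3→B 8·7=56, C4→B 2·12=24. Service 160; fixed 27; total 187.
{B, C, D}: C1→B 4·5=20, C2→C 2·15=30, C3→C 3·7=21, C4→B 2·12=24. Service 95; fixed 121; total 216.
{A, B, C, D}: service 95 + fixed 191 = 286
No other subset beats 173.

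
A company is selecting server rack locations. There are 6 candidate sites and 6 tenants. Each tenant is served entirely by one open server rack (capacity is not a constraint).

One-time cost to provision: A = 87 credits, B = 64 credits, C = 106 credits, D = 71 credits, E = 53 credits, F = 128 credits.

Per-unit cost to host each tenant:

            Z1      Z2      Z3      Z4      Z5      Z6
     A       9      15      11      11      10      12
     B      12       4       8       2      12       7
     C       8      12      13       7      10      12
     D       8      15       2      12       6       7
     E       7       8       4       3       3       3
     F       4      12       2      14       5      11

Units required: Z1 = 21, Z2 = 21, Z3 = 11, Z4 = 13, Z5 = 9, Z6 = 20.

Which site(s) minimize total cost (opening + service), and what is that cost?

For any fixed open set, each tenant goes to its cheapest open site; total = fixed + service.
{B, E}: Z1→E 7·21=147, Z2→B 4·21=84, Z3→E 4·11=44, Z4→B 2·13=26, Z5→E 3·9=27, Z6→E 3·20=60. Service 388; fixed 117; total 505.
{E}: service 485 + fixed 53 = 538
{B, E, F}: Z1→F 4·21=84, Z2→B 4·21=84, Z3→F 2·11=22, Z4→B 2·13=26, Z5→E 3·9=27, Z6→E 3·20=60. Service 303; fixed 245; total 548.
{A, B, C, D, E, F}: Z1→F 4·21=84, Z2→B 4·21=84, Z3→D 2·11=22, Z4→B 2·13=26, Z5→E 3·9=27, Z6→E 3·20=60. Service 303; fixed 509; total 812.
No other subset beats 505.

Open B and E; minimum total cost 505.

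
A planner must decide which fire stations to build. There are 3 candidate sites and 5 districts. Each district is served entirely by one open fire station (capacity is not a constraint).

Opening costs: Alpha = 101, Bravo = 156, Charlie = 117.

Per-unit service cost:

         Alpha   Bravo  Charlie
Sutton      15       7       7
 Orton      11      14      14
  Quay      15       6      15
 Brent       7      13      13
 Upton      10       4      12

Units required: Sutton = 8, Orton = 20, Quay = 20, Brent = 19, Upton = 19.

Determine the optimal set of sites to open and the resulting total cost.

For any fixed open set, each district goes to its cheapest open site; total = fixed + service.
{Alpha, Bravo}: Sutton→Bravo 7·8=56, Orton→Alpha 11·20=220, Quay→Bravo 6·20=120, Brent→Alpha 7·19=133, Upton→Bravo 4·19=76. Service 605; fixed 257; total 862.
{Bravo}: service 779 + fixed 156 = 935
{Alpha, Bravo, Charlie}: Sutton→Bravo 7·8=56, Orton→Alpha 11·20=220, Quay→Bravo 6·20=120, Brent→Alpha 7·19=133, Upton→Bravo 4·19=76. Service 605; fixed 374; total 979.
{Alpha}: Sutton→Alpha 15·8=120, Orton→Alpha 11·20=220, Quay→Alpha 15·20=300, Brent→Alpha 7·19=133, Upton→Alpha 10·19=190. Service 963; fixed 101; total 1064.
(All 7 nonempty subsets were checked; Alpha and Bravo is lowest.)

Open Alpha and Bravo; minimum total cost 862.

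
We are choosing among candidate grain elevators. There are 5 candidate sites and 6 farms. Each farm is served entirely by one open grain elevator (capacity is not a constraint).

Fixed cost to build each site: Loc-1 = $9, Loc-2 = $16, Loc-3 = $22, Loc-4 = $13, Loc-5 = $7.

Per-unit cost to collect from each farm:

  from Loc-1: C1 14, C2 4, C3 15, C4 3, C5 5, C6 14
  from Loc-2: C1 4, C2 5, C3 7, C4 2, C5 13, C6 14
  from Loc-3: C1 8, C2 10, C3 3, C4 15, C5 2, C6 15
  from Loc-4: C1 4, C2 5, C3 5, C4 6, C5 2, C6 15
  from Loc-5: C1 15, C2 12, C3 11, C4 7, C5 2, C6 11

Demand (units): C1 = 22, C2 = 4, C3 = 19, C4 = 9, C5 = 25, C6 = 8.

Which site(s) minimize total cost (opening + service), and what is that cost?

For any fixed open set, each farm goes to its cheapest open site; total = fixed + service.
{Loc-2, Loc-3, Loc-5}: C1→Loc-2 4·22=88, C2→Loc-2 5·4=20, C3→Loc-3 3·19=57, C4→Loc-2 2·9=18, C5→Loc-3 2·25=50, C6→Loc-5 11·8=88. Service 321; fixed 45; total 366.
{Loc-1, Loc-2, Loc-3, Loc-5}: C1→Loc-2 4·22=88, C2→Loc-1 4·4=16, C3→Loc-3 3·19=57, C4→Loc-2 2·9=18, C5→Loc-3 2·25=50, C6→Loc-5 11·8=88. Service 317; fixed 54; total 371.
{Loc-1, Loc-3, Loc-4, Loc-5}: service 326 + fixed 51 = 377
{Loc-1, Loc-2, Loc-3, Loc-4, Loc-5}: service 317 + fixed 67 = 384
No other subset beats 366.

Open Loc-2, Loc-3 and Loc-5; minimum total cost 366.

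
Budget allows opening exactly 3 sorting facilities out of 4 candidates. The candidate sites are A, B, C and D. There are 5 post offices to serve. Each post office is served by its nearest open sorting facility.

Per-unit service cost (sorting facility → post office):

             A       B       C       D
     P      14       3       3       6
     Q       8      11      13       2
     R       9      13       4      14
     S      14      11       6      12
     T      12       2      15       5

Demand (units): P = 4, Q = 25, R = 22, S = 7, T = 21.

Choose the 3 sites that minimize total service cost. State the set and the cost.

With exactly 3 open, each post office uses its cheapest among the chosen.
{B, C, D}: P→B 3·4=12, Q→D 2·25=50, R→C 4·22=88, S→C 6·7=42, T→B 2·21=42. Service cost 234.
{A, C, D}: service cost 297
{A, B, D}: service cost 379
Among all 4 size-3 choices, {B, C, D} is lowest.

Choose B, C and D; total service cost 234.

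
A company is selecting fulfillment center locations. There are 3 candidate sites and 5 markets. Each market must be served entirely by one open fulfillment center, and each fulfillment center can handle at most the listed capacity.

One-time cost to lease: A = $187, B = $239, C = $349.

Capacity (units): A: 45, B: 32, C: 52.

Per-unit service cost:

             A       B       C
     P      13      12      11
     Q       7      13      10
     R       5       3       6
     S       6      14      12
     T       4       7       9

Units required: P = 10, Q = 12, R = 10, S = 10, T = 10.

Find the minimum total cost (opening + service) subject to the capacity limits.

Open {A, B}: P→B 12·10=120, Q→A 7·12=84, R→B 3·10=30, S→A 6·10=60, T→A 4·10=40.
Loads: A carries 32/45, B carries 20/32. Service 334; fixed 426; total 760.
Next best feasible plan costs 770.

Minimum total cost: 760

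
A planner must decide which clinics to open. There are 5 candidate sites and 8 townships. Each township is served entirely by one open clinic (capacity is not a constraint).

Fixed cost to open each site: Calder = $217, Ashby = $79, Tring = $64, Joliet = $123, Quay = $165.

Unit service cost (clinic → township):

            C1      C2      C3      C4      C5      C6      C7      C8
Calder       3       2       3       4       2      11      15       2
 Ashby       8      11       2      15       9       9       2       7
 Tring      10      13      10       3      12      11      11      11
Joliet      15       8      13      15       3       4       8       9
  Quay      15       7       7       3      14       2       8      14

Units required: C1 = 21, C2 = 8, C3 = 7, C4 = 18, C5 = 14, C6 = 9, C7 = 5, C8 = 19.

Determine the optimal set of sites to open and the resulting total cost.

Open Calder and Ashby; minimum total cost 618.

For any fixed open set, each township goes to its cheapest open site; total = fixed + service.
{Calder, Ashby}: C1→Calder 3·21=63, C2→Calder 2·8=16, C3→Ashby 2·7=14, C4→Calder 4·18=72, C5→Calder 2·14=28, C6→Ashby 9·9=81, C7→Ashby 2·5=10, C8→Calder 2·19=38. Service 322; fixed 296; total 618.
{Calder}: service 412 + fixed 217 = 629
{Calder, Joliet}: C1→Calder 3·21=63, C2→Calder 2·8=16, C3→Calder 3·7=21, C4→Calder 4·18=72, C5→Calder 2·14=28, C6→Joliet 4·9=36, C7→Joliet 8·5=40, C8→Calder 2·19=38. Service 314; fixed 340; total 654.
{Calder, Ashby, Tring, Joliet, Quay}: service 241 + fixed 648 = 889
No other subset beats 618.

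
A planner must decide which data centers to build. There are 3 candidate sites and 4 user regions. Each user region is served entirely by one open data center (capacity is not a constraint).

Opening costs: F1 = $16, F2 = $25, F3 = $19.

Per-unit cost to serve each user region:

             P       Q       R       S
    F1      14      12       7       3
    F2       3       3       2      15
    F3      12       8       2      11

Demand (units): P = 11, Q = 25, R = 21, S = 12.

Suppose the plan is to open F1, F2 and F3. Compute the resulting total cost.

Each user region is assigned to its cheapest site among the open ones.
{F1, F2, F3}: P→F2 3·11=33, Q→F2 3·25=75, R→F2 2·21=42, S→F1 3·12=36. Service 186; fixed 60; total 246.

Total cost: 246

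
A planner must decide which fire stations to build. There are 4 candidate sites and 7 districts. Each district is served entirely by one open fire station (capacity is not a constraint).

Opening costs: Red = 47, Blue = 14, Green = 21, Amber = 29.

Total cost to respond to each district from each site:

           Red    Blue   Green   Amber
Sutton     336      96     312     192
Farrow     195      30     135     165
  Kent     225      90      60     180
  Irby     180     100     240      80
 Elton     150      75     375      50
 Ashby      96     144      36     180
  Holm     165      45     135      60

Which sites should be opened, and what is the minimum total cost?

For any fixed open set, each district goes to its cheapest open site; total = fixed + service.
{Blue, Green, Amber}: Sutton→Blue 96, Farrow→Blue 30, Kent→Green 60, Irby→Amber 80, Elton→Amber 50, Ashby→Green 36, Holm→Blue 45. Service 397; fixed 64; total 461.
{Blue, Green}: service 442 + fixed 35 = 477
{Red, Blue, Green, Amber}: Sutton→Blue 96, Farrow→Blue 30, Kent→Green 60, Irby→Amber 80, Elton→Amber 50, Ashby→Green 36, Holm→Blue 45. Service 397; fixed 111; total 508.
{Blue}: service 580 + fixed 14 = 594
(All 15 nonempty subsets were checked; Blue, Green and Amber is lowest.)

Open Blue, Green and Amber; minimum total cost 461.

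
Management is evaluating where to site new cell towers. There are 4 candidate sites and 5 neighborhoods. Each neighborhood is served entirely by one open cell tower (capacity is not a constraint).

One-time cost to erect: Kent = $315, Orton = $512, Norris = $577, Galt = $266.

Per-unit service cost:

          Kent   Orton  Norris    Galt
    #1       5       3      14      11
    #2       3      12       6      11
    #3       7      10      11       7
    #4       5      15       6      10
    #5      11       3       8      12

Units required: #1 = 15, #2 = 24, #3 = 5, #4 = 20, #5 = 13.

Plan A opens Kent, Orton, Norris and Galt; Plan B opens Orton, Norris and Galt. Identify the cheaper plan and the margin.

Plan A: {Kent, Orton, Norris, Galt}: #1→Orton 3·15=45, #2→Kent 3·24=72, #3→Kent 7·5=35, #4→Kent 5·20=100, #5→Orton 3·13=39. Service 291; fixed 1670; total 1961.
Plan B: {Orton, Norris, Galt}: #1→Orton 3·15=45, #2→Norris 6·24=144, #3→Galt 7·5=35, #4→Norris 6·20=120, #5→Orton 3·13=39. Service 383; fixed 1355; total 1738.
Difference: |1961 − 1738| = 223.

Plan B is cheaper by 223.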